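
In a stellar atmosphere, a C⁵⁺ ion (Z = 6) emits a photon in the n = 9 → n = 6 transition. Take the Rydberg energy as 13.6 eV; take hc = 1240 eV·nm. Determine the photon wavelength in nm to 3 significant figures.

164 nm

For Z = 6 the level energies scale as Z², so the effective Rydberg energy is 13.6 × 36 = 489.6 eV.
ΔE = 489.6 × (1/6² − 1/9²) = 489.6 × 0.01543 = 7.556 eV.
λ = hc/ΔE = 1240 / 7.556 = 164 nm.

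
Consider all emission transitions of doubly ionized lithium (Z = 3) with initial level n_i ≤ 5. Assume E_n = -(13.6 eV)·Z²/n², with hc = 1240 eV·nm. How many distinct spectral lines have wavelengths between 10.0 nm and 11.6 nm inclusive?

Enumerate all n_i → n_f pairs with 1 ≤ n_f < n_i ≤ 5 and compute λ = 1240 / [13.6·9·(1/n_f² − 1/n_i²)].
Lines falling in [10.0, 11.6] nm: 5→1 (10.55 nm), 4→1 (10.81 nm), 3→1 (11.40 nm).

3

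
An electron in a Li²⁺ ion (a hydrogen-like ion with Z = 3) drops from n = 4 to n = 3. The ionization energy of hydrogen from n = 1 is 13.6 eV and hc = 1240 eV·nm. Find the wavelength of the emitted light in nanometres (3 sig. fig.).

208 nm

For Z = 3 the level energies scale as Z², so the effective Rydberg energy is 13.6 × 9 = 122.4 eV.
ΔE = 122.4 × (1/3² − 1/4²) = 122.4 × 0.04861 = 5.950 eV.
λ = hc/ΔE = 1240 / 5.950 = 208 nm.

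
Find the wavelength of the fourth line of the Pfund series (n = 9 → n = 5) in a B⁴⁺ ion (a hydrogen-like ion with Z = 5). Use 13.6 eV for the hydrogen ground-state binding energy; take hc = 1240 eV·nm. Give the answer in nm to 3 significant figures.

132 nm

The Pfund series terminates on n_f = 5; the fourth line has n_i = 5+4 = 9.
ΔE = 340.0 × (1/5² − 1/9²) = 9.402 eV.
λ = 1240 / 9.402 = 132 nm.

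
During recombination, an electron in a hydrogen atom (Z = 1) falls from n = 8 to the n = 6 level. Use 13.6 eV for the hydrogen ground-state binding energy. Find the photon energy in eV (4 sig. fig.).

E_8 = −13.60/64 = −0.2125 eV and E_6 = −13.60/36 = −0.3778 eV.
The photon energy is |E_8 − E_6| = 0.1653 eV.

0.1653 eV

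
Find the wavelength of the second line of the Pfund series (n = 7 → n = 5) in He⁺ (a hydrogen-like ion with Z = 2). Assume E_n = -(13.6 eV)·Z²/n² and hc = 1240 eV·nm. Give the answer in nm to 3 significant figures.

1160 nm

The Pfund series terminates on n_f = 5; the second line has n_i = 5+2 = 7.
ΔE = 54.40 × (1/5² − 1/7²) = 1.066 eV.
λ = 1240 / 1.066 = 1160 nm.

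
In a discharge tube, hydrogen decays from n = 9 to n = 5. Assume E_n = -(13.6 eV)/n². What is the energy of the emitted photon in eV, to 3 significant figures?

0.376 eV

E_9 = −13.60/81 = −0.1679 eV and E_5 = −13.60/25 = −0.5440 eV.
The photon energy is |E_9 − E_5| = 0.376 eV.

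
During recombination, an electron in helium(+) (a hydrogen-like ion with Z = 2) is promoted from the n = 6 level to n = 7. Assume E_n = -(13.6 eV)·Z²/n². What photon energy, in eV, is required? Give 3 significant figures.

0.401 eV

The Bohr energies scale as Z², so for Z = 2: E_n = −54.40/n² eV.
E_7 = −54.40/49 = −1.110 eV and E_6 = −54.40/36 = −1.511 eV.
The photon energy is |E_7 − E_6| = 0.401 eV.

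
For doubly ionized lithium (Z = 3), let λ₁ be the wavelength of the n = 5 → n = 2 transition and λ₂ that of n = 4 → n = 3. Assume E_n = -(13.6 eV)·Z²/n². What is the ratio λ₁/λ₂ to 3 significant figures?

λ ∝ 1/ΔE ∝ 1/(1/n_f² − 1/n_i²), and the Z² and hc factors cancel in the ratio.
λ₁/λ₂ = (1/3² − 1/4²)/(1/2² − 1/5²) = 0.04861/0.2100 = 0.231.

0.231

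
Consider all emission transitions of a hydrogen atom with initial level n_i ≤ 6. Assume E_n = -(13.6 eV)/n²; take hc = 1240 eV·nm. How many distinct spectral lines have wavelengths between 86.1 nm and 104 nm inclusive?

4

Enumerate all n_i → n_f pairs with 1 ≤ n_f < n_i ≤ 6 and compute λ = 1240 / [13.6·1·(1/n_f² − 1/n_i²)].
Lines falling in [86.1, 104] nm: 6→1 (93.78 nm), 5→1 (94.98 nm), 4→1 (97.25 nm), 3→1 (102.6 nm).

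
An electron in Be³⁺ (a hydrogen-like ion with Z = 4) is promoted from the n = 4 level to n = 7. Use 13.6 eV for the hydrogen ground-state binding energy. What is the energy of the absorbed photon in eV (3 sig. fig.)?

The Bohr energies scale as Z², so for Z = 4: E_n = −217.6/n² eV.
E_7 = −217.6/49 = −4.441 eV and E_4 = −217.6/16 = −13.60 eV.
The photon energy is |E_7 − E_4| = 9.16 eV.

9.16 eV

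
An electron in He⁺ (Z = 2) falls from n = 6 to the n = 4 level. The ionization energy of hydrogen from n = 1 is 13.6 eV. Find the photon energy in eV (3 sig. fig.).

1.89 eV

The Bohr energies scale as Z², so for Z = 2: E_n = −54.40/n² eV.
E_6 = −54.40/36 = −1.511 eV and E_4 = −54.40/16 = −3.400 eV.
The photon energy is |E_6 − E_4| = 1.89 eV.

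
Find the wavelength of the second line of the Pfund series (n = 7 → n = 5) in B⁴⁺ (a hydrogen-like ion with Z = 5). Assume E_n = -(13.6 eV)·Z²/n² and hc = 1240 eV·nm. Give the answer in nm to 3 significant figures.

The Pfund series terminates on n_f = 5; the second line has n_i = 5+2 = 7.
ΔE = 340.0 × (1/5² − 1/7²) = 6.661 eV.
λ = 1240 / 6.661 = 186 nm.

186 nm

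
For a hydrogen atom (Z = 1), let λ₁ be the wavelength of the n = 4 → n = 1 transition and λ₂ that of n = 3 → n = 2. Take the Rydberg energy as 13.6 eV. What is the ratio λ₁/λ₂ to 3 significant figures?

λ ∝ 1/ΔE ∝ 1/(1/n_f² − 1/n_i²), and the Z² and hc factors cancel in the ratio.
λ₁/λ₂ = (1/2² − 1/3²)/(1/1² − 1/4²) = 0.1389/0.9375 = 0.148.

0.148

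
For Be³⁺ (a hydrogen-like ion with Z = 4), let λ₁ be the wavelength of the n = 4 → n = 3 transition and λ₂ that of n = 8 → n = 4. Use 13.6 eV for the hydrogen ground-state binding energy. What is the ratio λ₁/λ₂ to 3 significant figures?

λ ∝ 1/ΔE ∝ 1/(1/n_f² − 1/n_i²), and the Z² and hc factors cancel in the ratio.
λ₁/λ₂ = (1/4² − 1/8²)/(1/3² − 1/4²) = 0.04688/0.04861 = 0.964.

0.964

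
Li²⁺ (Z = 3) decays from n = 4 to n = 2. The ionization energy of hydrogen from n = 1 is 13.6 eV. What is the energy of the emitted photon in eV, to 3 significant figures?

The Bohr energies scale as Z², so for Z = 3: E_n = −122.4/n² eV.
E_4 = −122.4/16 = −7.650 eV and E_2 = −122.4/4 = −30.60 eV.
The photon energy is |E_4 − E_2| = 23.0 eV.

23.0 eV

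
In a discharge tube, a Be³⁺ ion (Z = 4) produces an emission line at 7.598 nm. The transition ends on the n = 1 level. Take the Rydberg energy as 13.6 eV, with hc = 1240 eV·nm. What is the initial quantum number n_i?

n_i = 2

The photon energy is ΔE = hc/λ = 1240 / 7.598 = 163.2 eV.
With Z = 4, ΔE = 217.6 × (1/n_f² − 1/n_i²), so 1/n_f² − 1/n_i² = 0.7500.
With n_f = 1: 1/n_i² = 1/1 − 0.7500 = 0.2500, so n_i ≈ 2.00.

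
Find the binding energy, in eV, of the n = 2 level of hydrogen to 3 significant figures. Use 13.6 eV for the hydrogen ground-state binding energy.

E_2 = −13.60/4 = −3.40 eV, so ionization (to E = 0) requires 3.40 eV.

3.40 eV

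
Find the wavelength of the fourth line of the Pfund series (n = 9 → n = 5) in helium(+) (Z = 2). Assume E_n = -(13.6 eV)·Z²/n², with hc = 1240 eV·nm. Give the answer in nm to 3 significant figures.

824 nm

The Pfund series terminates on n_f = 5; the fourth line has n_i = 5+4 = 9.
ΔE = 54.40 × (1/5² − 1/9²) = 1.504 eV.
λ = 1240 / 1.504 = 824 nm.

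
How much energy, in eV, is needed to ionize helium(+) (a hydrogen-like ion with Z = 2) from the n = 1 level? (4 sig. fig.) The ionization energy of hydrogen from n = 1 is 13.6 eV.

E_n = −13.6 Z²/n² = −54.40/n² eV for Z = 2.
E_1 = −54.40/1 = −54.40 eV, so ionization (to E = 0) requires 54.40 eV.

54.40 eV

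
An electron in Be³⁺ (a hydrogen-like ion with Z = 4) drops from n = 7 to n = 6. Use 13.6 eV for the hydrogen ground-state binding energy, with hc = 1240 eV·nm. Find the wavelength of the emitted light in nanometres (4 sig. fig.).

For Z = 4 the level energies scale as Z², so the effective Rydberg energy is 13.6 × 16 = 217.6 eV.
ΔE = 217.6 × (1/6² − 1/7²) = 217.6 × 0.007370 = 1.604 eV.
λ = hc/ΔE = 1240 / 1.604 = 773.2 nm.

773.2 nm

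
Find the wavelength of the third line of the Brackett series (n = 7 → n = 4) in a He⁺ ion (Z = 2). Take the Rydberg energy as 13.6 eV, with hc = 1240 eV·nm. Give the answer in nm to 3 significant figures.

The Brackett series terminates on n_f = 4; the third line has n_i = 4+3 = 7.
ΔE = 54.40 × (1/4² − 1/7²) = 2.290 eV.
λ = 1240 / 2.290 = 542 nm.

542 nm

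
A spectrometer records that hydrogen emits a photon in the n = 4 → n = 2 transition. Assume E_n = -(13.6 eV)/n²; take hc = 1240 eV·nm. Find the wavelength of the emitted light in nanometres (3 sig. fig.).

486 nm

ΔE = 13.60 × (1/2² − 1/4²) = 13.60 × 0.1875 = 2.550 eV.
λ = hc/ΔE = 1240 / 2.550 = 486 nm.
This line belongs to the Balmer series.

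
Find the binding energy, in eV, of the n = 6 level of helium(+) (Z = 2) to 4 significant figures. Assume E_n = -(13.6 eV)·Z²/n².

E_n = −13.6 Z²/n² = −54.40/n² eV for Z = 2.
E_6 = −54.40/36 = −1.511 eV, so ionization (to E = 0) requires 1.511 eV.

1.511 eV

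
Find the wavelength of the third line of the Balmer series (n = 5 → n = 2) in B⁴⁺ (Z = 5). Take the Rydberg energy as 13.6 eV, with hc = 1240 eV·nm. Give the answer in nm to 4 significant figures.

The Balmer series terminates on n_f = 2; the third line has n_i = 2+3 = 5.
ΔE = 340.0 × (1/2² − 1/5²) = 71.40 eV.
λ = 1240 / 71.40 = 17.37 nm.

17.37 nm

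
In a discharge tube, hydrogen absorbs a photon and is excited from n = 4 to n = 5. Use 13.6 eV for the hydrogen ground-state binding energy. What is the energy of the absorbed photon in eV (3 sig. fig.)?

0.306 eV

E_5 = −13.60/25 = −0.5440 eV and E_4 = −13.60/16 = −0.8500 eV.
The photon energy is |E_5 − E_4| = 0.306 eV.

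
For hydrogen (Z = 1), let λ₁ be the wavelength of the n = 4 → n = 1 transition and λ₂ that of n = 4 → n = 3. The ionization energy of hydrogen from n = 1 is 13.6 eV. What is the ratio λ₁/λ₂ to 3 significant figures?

λ ∝ 1/ΔE ∝ 1/(1/n_f² − 1/n_i²), and the Z² and hc factors cancel in the ratio.
λ₁/λ₂ = (1/3² − 1/4²)/(1/1² − 1/4²) = 0.04861/0.9375 = 0.0519.

0.0519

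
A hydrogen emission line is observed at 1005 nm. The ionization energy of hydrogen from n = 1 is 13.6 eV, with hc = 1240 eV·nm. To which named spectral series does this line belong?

Paschen

ΔE = 1240/1005 = 1.234 eV.
This matches 13.6 × (1/3² − 1/7²), so n_f = 3: the Paschen series.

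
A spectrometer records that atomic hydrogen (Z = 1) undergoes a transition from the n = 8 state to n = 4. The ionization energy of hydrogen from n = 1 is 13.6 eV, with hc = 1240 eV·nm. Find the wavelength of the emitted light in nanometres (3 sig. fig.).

1950 nm

ΔE = 13.60 × (1/4² − 1/8²) = 13.60 × 0.04688 = 0.6375 eV.
λ = hc/ΔE = 1240 / 0.6375 = 1950 nm.
This line belongs to the Brackett series.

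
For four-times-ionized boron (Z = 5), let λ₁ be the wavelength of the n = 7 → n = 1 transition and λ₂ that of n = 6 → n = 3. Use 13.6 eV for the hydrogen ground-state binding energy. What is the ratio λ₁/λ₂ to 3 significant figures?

0.0851

λ ∝ 1/ΔE ∝ 1/(1/n_f² − 1/n_i²), and the Z² and hc factors cancel in the ratio.
λ₁/λ₂ = (1/3² − 1/6²)/(1/1² − 1/7²) = 0.08333/0.9796 = 0.0851.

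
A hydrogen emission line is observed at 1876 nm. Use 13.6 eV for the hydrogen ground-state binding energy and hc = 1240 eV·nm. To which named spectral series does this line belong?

ΔE = 1240/1876 = 0.6610 eV.
This matches 13.6 × (1/3² − 1/4²), so n_f = 3: the Paschen series.

Paschen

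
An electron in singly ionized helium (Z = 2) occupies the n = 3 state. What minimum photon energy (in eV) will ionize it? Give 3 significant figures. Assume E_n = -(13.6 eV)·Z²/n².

6.04 eV

E_n = −13.6 Z²/n² = −54.40/n² eV for Z = 2.
E_3 = −54.40/9 = −6.04 eV, so ionization (to E = 0) requires 6.04 eV.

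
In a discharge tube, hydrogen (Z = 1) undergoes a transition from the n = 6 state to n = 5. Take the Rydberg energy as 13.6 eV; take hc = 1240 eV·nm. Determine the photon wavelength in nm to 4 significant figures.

7460 nm

ΔE = 13.60 × (1/5² − 1/6²) = 13.60 × 0.01222 = 0.1662 eV.
λ = hc/ΔE = 1240 / 0.1662 = 7460 nm.
This line belongs to the Pfund series.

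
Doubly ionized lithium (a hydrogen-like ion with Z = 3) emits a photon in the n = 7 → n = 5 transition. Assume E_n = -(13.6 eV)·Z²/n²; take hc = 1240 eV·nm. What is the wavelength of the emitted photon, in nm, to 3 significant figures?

517 nm

For Z = 3 the level energies scale as Z², so the effective Rydberg energy is 13.6 × 9 = 122.4 eV.
ΔE = 122.4 × (1/5² − 1/7²) = 122.4 × 0.01959 = 2.398 eV.
λ = hc/ΔE = 1240 / 2.398 = 517 nm.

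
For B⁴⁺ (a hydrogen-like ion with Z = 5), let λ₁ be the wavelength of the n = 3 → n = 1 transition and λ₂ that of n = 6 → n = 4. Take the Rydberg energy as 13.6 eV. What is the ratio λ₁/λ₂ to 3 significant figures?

0.0391

λ ∝ 1/ΔE ∝ 1/(1/n_f² − 1/n_i²), and the Z² and hc factors cancel in the ratio.
λ₁/λ₂ = (1/4² − 1/6²)/(1/1² − 1/3²) = 0.03472/0.8889 = 0.0391.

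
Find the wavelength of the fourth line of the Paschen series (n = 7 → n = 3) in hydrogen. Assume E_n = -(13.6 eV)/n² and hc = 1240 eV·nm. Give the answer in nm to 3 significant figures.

1010 nm

The Paschen series terminates on n_f = 3; the fourth line has n_i = 3+4 = 7.
ΔE = 13.60 × (1/3² − 1/7²) = 1.234 eV.
λ = 1240 / 1.234 = 1010 nm.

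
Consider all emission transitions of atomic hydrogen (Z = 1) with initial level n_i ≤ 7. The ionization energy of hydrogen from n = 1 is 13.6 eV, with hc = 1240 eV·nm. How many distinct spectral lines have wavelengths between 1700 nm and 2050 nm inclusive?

Enumerate all n_i → n_f pairs with 1 ≤ n_f < n_i ≤ 7 and compute λ = 1240 / [13.6·1·(1/n_f² − 1/n_i²)].
Lines falling in [1700, 2050] nm: 4→3 (1876 nm).

1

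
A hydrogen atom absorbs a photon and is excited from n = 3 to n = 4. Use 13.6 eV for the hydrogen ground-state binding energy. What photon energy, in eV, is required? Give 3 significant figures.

E_4 = −13.60/16 = −0.8500 eV and E_3 = −13.60/9 = −1.511 eV.
The photon energy is |E_4 − E_3| = 0.661 eV.

0.661 eV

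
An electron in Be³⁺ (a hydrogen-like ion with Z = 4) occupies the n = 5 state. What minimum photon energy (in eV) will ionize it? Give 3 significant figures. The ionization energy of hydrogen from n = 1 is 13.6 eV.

E_n = −13.6 Z²/n² = −217.6/n² eV for Z = 4.
E_5 = −217.6/25 = −8.70 eV, so ionization (to E = 0) requires 8.70 eV.

8.70 eV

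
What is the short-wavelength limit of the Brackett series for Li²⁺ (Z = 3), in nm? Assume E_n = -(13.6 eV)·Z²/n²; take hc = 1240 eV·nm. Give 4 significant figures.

162.1 nm

The Brackett series has lower level n_f = 4; the series limit corresponds to n_i → ∞.
ΔE_max = 13.6 × 9 / 4² = 7.650 eV.
λ_min = 1240 / 7.650 = 162.1 nm.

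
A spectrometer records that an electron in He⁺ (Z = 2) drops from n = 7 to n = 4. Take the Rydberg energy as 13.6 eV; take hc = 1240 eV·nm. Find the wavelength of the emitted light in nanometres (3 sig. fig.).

542 nm

For Z = 2 the level energies scale as Z², so the effective Rydberg energy is 13.6 × 4 = 54.40 eV.
ΔE = 54.40 × (1/4² − 1/7²) = 54.40 × 0.04209 = 2.290 eV.
λ = hc/ΔE = 1240 / 2.290 = 542 nm.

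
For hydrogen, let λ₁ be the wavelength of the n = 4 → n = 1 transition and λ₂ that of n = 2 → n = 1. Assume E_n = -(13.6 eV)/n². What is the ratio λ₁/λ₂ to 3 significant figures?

0.800

λ ∝ 1/ΔE ∝ 1/(1/n_f² − 1/n_i²), and the Z² and hc factors cancel in the ratio.
λ₁/λ₂ = (1/1² − 1/2²)/(1/1² − 1/4²) = 0.7500/0.9375 = 0.800.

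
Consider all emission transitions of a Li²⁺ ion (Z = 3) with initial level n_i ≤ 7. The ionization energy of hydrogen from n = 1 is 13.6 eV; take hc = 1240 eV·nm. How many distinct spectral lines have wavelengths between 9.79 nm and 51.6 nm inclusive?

Enumerate all n_i → n_f pairs with 1 ≤ n_f < n_i ≤ 7 and compute λ = 1240 / [13.6·9·(1/n_f² − 1/n_i²)].
Lines falling in [9.79, 51.6] nm: 7→1 (10.34 nm), 6→1 (10.42 nm), 5→1 (10.55 nm), 4→1 (10.81 nm), 3→1 (11.40 nm), 2→1 (13.51 nm), 7→2 (44.12 nm), 6→2 (45.59 nm), 5→2 (48.24 nm).

9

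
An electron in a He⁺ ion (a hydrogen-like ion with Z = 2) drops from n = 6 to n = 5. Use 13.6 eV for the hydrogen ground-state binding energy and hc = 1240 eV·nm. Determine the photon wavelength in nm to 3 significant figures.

1860 nm

For Z = 2 the level energies scale as Z², so the effective Rydberg energy is 13.6 × 4 = 54.40 eV.
ΔE = 54.40 × (1/5² − 1/6²) = 54.40 × 0.01222 = 0.6649 eV.
λ = hc/ΔE = 1240 / 0.6649 = 1860 nm.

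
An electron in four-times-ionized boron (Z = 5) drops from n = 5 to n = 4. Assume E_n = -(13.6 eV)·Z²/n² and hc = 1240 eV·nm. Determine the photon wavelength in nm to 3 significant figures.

162 nm

For Z = 5 the level energies scale as Z², so the effective Rydberg energy is 13.6 × 25 = 340.0 eV.
ΔE = 340.0 × (1/4² − 1/5²) = 340.0 × 0.02250 = 7.650 eV.
λ = hc/ΔE = 1240 / 7.650 = 162 nm.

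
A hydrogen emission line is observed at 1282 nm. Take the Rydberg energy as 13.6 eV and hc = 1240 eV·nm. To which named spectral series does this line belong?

ΔE = 1240/1282 = 0.9672 eV.
This matches 13.6 × (1/3² − 1/5²), so n_f = 3: the Paschen series.

Paschen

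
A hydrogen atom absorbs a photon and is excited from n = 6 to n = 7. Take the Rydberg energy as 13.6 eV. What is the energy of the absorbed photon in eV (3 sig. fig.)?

E_7 = −13.60/49 = −0.2776 eV and E_6 = −13.60/36 = −0.3778 eV.
The photon energy is |E_7 − E_6| = 0.100 eV.

0.100 eV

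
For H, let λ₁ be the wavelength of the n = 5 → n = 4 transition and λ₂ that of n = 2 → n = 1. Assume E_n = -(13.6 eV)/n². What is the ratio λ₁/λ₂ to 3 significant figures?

33.3

λ ∝ 1/ΔE ∝ 1/(1/n_f² − 1/n_i²), and the Z² and hc factors cancel in the ratio.
λ₁/λ₂ = (1/1² − 1/2²)/(1/4² − 1/5²) = 0.7500/0.02250 = 33.3.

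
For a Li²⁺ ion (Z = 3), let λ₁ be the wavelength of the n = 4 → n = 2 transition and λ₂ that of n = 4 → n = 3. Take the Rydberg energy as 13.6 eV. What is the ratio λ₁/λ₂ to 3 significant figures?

0.259

λ ∝ 1/ΔE ∝ 1/(1/n_f² − 1/n_i²), and the Z² and hc factors cancel in the ratio.
λ₁/λ₂ = (1/3² − 1/4²)/(1/2² − 1/4²) = 0.04861/0.1875 = 0.259.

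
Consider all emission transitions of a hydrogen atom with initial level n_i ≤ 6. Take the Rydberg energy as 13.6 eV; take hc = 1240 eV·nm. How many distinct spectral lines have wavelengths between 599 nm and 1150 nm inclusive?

Enumerate all n_i → n_f pairs with 1 ≤ n_f < n_i ≤ 6 and compute λ = 1240 / [13.6·1·(1/n_f² − 1/n_i²)].
Lines falling in [599, 1150] nm: 3→2 (656.5 nm), 6→3 (1094 nm).

2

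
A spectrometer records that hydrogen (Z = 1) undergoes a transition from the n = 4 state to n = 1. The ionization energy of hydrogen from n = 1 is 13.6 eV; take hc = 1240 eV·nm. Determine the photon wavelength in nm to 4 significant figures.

97.25 nm

ΔE = 13.60 × (1/1² − 1/4²) = 13.60 × 0.9375 = 12.75 eV.
λ = hc/ΔE = 1240 / 12.75 = 97.25 nm.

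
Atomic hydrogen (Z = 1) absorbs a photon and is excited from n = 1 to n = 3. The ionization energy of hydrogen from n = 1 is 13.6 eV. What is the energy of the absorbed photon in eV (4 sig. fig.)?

12.09 eV

E_3 = −13.60/9 = −1.511 eV and E_1 = −13.60/1 = −13.60 eV.
The photon energy is |E_3 − E_1| = 12.09 eV.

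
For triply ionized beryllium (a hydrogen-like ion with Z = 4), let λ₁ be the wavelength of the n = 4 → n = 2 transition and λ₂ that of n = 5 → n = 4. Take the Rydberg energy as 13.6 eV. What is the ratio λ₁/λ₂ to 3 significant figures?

λ ∝ 1/ΔE ∝ 1/(1/n_f² − 1/n_i²), and the Z² and hc factors cancel in the ratio.
λ₁/λ₂ = (1/4² − 1/5²)/(1/2² − 1/4²) = 0.02250/0.1875 = 0.120.

0.120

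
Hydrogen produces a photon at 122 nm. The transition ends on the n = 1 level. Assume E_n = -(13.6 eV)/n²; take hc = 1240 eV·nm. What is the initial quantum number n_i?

The photon energy is ΔE = hc/λ = 1240 / 122 = 10.16 eV.
With Z = 1, ΔE = 13.60 × (1/n_f² − 1/n_i²), so 1/n_f² − 1/n_i² = 0.7473.
With n_f = 1: 1/n_i² = 1/1 − 0.7473 = 0.2527, so n_i ≈ 1.99.

n_i = 2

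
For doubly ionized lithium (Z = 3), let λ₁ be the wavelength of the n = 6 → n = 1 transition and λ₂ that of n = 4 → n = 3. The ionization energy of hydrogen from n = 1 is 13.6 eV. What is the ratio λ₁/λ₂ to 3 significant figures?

λ ∝ 1/ΔE ∝ 1/(1/n_f² − 1/n_i²), and the Z² and hc factors cancel in the ratio.
λ₁/λ₂ = (1/3² − 1/4²)/(1/1² − 1/6²) = 0.04861/0.9722 = 0.0500.

0.0500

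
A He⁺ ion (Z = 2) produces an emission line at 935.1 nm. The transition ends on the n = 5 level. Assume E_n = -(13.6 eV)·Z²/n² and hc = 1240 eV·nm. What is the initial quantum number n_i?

n_i = 8

The photon energy is ΔE = hc/λ = 1240 / 935.1 = 1.326 eV.
With Z = 2, ΔE = 54.40 × (1/n_f² − 1/n_i²), so 1/n_f² − 1/n_i² = 0.02438.
With n_f = 5: 1/n_i² = 1/25 − 0.02438 = 0.01562, so n_i ≈ 8.00.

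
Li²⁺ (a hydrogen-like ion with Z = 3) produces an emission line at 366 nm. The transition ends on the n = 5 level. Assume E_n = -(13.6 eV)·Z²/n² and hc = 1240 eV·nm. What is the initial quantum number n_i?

The photon energy is ΔE = hc/λ = 1240 / 366 = 3.388 eV.
With Z = 3, ΔE = 122.4 × (1/n_f² − 1/n_i²), so 1/n_f² − 1/n_i² = 0.02768.
With n_f = 5: 1/n_i² = 1/25 − 0.02768 = 0.01232, so n_i ≈ 9.01.

n_i = 9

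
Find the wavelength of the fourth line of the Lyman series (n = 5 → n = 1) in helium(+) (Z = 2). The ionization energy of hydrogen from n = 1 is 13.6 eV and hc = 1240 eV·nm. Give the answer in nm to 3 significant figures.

23.7 nm

The Lyman series terminates on n_f = 1; the fourth line has n_i = 1+4 = 5.
ΔE = 54.40 × (1/1² − 1/5²) = 52.22 eV.
λ = 1240 / 52.22 = 23.7 nm.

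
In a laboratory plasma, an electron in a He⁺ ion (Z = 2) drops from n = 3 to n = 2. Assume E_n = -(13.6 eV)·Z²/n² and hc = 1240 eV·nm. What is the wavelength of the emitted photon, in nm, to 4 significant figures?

164.1 nm

For Z = 2 the level energies scale as Z², so the effective Rydberg energy is 13.6 × 4 = 54.40 eV.
ΔE = 54.40 × (1/2² − 1/3²) = 54.40 × 0.1389 = 7.556 eV.
λ = hc/ΔE = 1240 / 7.556 = 164.1 nm.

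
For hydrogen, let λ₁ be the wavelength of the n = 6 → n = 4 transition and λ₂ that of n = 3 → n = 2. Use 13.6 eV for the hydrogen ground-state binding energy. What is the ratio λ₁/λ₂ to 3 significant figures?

λ ∝ 1/ΔE ∝ 1/(1/n_f² − 1/n_i²), and the Z² and hc factors cancel in the ratio.
λ₁/λ₂ = (1/2² − 1/3²)/(1/4² − 1/6²) = 0.1389/0.03472 = 4.00.

4.00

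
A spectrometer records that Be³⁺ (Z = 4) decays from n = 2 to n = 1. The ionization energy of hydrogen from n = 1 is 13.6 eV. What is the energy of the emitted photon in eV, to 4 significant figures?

163.2 eV

The Bohr energies scale as Z², so for Z = 4: E_n = −217.6/n² eV.
E_2 = −217.6/4 = −54.40 eV and E_1 = −217.6/1 = −217.6 eV.
The photon energy is |E_2 − E_1| = 163.2 eV.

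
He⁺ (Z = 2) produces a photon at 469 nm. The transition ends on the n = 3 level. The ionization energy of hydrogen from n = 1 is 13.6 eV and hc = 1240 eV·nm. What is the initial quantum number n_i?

The photon energy is ΔE = hc/λ = 1240 / 469 = 2.644 eV.
With Z = 2, ΔE = 54.40 × (1/n_f² − 1/n_i²), so 1/n_f² − 1/n_i² = 0.04860.
With n_f = 3: 1/n_i² = 1/9 − 0.04860 = 0.06251, so n_i ≈ 4.00.

n_i = 4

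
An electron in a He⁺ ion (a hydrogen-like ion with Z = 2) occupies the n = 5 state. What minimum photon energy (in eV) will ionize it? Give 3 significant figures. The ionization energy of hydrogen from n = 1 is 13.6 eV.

E_n = −13.6 Z²/n² = −54.40/n² eV for Z = 2.
E_5 = −54.40/25 = −2.18 eV, so ionization (to E = 0) requires 2.18 eV.

2.18 eV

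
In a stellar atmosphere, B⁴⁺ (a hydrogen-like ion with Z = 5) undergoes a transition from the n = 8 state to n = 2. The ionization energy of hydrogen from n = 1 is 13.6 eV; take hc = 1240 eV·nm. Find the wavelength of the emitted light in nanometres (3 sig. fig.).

For Z = 5 the level energies scale as Z², so the effective Rydberg energy is 13.6 × 25 = 340.0 eV.
ΔE = 340.0 × (1/2² − 1/8²) = 340.0 × 0.2344 = 79.69 eV.
λ = hc/ΔE = 1240 / 79.69 = 15.6 nm.

15.6 nm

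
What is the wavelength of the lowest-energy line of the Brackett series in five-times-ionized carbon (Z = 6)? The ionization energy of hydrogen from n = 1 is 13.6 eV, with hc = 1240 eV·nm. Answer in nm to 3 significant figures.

The Brackett series terminates on n_f = 4; the first line has n_i = 4+1 = 5.
ΔE = 489.6 × (1/4² − 1/5²) = 11.02 eV.
λ = 1240 / 11.02 = 113 nm.

113 nm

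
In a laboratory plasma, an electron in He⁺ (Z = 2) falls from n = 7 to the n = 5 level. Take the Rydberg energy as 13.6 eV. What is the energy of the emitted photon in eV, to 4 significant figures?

1.066 eV

The Bohr energies scale as Z², so for Z = 2: E_n = −54.40/n² eV.
E_7 = −54.40/49 = −1.110 eV and E_5 = −54.40/25 = −2.176 eV.
The photon energy is |E_7 − E_5| = 1.066 eV.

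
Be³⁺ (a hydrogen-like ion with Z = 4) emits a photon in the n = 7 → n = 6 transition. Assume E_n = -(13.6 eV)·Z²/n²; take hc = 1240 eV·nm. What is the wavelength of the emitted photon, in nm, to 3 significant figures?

For Z = 4 the level energies scale as Z², so the effective Rydberg energy is 13.6 × 16 = 217.6 eV.
ΔE = 217.6 × (1/6² − 1/7²) = 217.6 × 0.007370 = 1.604 eV.
λ = hc/ΔE = 1240 / 1.604 = 773 nm.

773 nm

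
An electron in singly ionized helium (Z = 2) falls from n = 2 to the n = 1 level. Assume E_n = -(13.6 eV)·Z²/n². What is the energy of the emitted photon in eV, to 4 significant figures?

The Bohr energies scale as Z², so for Z = 2: E_n = −54.40/n² eV.
E_2 = −54.40/4 = −13.60 eV and E_1 = −54.40/1 = −54.40 eV.
The photon energy is |E_2 − E_1| = 40.80 eV.

40.80 eV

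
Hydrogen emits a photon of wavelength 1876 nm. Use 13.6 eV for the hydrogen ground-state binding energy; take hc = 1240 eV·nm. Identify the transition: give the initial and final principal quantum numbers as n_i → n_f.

The photon energy is ΔE = hc/λ = 1240 / 1876 = 0.6610 eV.
With Z = 1, ΔE = 13.60 × (1/n_f² − 1/n_i²), so 1/n_f² − 1/n_i² = 0.04860.
Trying n_f = 3 gives 1/n_i² = 0.06251, i.e. n_i ≈ 4; this pair matches.

n_i = 4, n_f = 3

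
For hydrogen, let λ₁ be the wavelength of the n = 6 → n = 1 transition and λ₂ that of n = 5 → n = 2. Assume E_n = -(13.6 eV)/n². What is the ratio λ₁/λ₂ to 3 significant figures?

λ ∝ 1/ΔE ∝ 1/(1/n_f² − 1/n_i²), and the Z² and hc factors cancel in the ratio.
λ₁/λ₂ = (1/2² − 1/5²)/(1/1² − 1/6²) = 0.2100/0.9722 = 0.216.

0.216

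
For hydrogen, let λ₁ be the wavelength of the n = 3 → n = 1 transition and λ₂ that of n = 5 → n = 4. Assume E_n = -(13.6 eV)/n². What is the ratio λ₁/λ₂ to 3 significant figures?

λ ∝ 1/ΔE ∝ 1/(1/n_f² − 1/n_i²), and the Z² and hc factors cancel in the ratio.
λ₁/λ₂ = (1/4² − 1/5²)/(1/1² − 1/3²) = 0.02250/0.8889 = 0.0253.

0.0253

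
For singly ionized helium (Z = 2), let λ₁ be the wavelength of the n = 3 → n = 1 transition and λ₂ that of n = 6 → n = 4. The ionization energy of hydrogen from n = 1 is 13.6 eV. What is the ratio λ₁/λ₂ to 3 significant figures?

λ ∝ 1/ΔE ∝ 1/(1/n_f² − 1/n_i²), and the Z² and hc factors cancel in the ratio.
λ₁/λ₂ = (1/4² − 1/6²)/(1/1² − 1/3²) = 0.03472/0.8889 = 0.0391.

0.0391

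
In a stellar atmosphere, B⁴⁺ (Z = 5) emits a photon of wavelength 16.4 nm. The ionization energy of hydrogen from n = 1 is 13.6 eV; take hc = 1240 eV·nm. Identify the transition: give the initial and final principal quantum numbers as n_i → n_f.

The photon energy is ΔE = hc/λ = 1240 / 16.4 = 75.61 eV.
With Z = 5, ΔE = 340.0 × (1/n_f² − 1/n_i²), so 1/n_f² − 1/n_i² = 0.2224.
Trying n_f = 2 gives 1/n_i² = 0.02762, i.e. n_i ≈ 6; this pair matches.

n_i = 6, n_f = 2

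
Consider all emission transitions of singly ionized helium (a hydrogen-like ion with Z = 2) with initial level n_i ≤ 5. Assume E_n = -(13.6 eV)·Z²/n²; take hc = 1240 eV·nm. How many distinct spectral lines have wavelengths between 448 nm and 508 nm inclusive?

Enumerate all n_i → n_f pairs with 1 ≤ n_f < n_i ≤ 5 and compute λ = 1240 / [13.6·4·(1/n_f² − 1/n_i²)].
Lines falling in [448, 508] nm: 4→3 (468.9 nm).

1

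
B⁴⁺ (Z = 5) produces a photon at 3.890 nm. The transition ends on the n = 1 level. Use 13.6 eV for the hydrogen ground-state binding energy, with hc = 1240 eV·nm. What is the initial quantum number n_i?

n_i = 4

The photon energy is ΔE = hc/λ = 1240 / 3.890 = 318.8 eV.
With Z = 5, ΔE = 340.0 × (1/n_f² − 1/n_i²), so 1/n_f² − 1/n_i² = 0.9375.
With n_f = 1: 1/n_i² = 1/1 − 0.9375 = 0.06245, so n_i ≈ 4.00.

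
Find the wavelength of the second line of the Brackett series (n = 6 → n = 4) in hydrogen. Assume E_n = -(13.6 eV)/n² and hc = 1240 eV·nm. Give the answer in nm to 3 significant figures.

The Brackett series terminates on n_f = 4; the second line has n_i = 4+2 = 6.
ΔE = 13.60 × (1/4² − 1/6²) = 0.4722 eV.
λ = 1240 / 0.4722 = 2630 nm.

2630 nm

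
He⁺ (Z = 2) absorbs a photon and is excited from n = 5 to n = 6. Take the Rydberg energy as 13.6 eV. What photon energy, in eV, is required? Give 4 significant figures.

0.6649 eV

The Bohr energies scale as Z², so for Z = 2: E_n = −54.40/n² eV.
E_6 = −54.40/36 = −1.511 eV and E_5 = −54.40/25 = −2.176 eV.
The photon energy is |E_6 − E_5| = 0.6649 eV.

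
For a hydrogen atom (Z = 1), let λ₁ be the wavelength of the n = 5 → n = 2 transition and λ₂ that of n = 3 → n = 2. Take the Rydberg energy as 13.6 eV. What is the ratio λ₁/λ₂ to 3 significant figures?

0.661

λ ∝ 1/ΔE ∝ 1/(1/n_f² − 1/n_i²), and the Z² and hc factors cancel in the ratio.
λ₁/λ₂ = (1/2² − 1/3²)/(1/2² − 1/5²) = 0.1389/0.2100 = 0.661.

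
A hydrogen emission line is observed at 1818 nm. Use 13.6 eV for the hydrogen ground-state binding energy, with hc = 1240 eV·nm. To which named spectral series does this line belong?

ΔE = 1240/1818 = 0.6821 eV.
This matches 13.6 × (1/4² − 1/9²), so n_f = 4: the Brackett series.

Brackett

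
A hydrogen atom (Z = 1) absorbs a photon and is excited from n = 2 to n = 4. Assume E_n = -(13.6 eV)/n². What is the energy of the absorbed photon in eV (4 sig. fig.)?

2.550 eV

E_4 = −13.60/16 = −0.8500 eV and E_2 = −13.60/4 = −3.400 eV.
The photon energy is |E_4 − E_2| = 2.550 eV.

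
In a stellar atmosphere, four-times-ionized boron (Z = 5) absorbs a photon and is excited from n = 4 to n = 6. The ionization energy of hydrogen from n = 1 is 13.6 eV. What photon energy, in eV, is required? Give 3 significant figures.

11.8 eV

The Bohr energies scale as Z², so for Z = 5: E_n = −340.0/n² eV.
E_6 = −340.0/36 = −9.444 eV and E_4 = −340.0/16 = −21.25 eV.
The photon energy is |E_6 − E_4| = 11.8 eV.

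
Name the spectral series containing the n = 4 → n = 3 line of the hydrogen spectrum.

Paschen

The series is set by the lower level: n_f = 3 is the Paschen series.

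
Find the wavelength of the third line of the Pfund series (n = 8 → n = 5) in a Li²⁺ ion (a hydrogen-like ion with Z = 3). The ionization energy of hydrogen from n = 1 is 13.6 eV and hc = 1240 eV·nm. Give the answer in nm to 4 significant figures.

The Pfund series terminates on n_f = 5; the third line has n_i = 5+3 = 8.
ΔE = 122.4 × (1/5² − 1/8²) = 2.984 eV.
λ = 1240 / 2.984 = 415.6 nm.

415.6 nm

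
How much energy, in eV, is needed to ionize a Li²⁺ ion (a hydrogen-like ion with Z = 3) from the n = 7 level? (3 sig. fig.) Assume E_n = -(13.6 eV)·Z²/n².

2.50 eV

E_n = −13.6 Z²/n² = −122.4/n² eV for Z = 3.
E_7 = −122.4/49 = −2.50 eV, so ionization (to E = 0) requires 2.50 eV.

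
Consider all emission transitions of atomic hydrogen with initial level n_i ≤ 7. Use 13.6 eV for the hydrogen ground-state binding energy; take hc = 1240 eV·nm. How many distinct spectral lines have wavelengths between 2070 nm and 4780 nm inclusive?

Enumerate all n_i → n_f pairs with 1 ≤ n_f < n_i ≤ 7 and compute λ = 1240 / [13.6·1·(1/n_f² − 1/n_i²)].
Lines falling in [2070, 4780] nm: 7→4 (2166 nm), 6→4 (2626 nm), 5→4 (4052 nm), 7→5 (4654 nm).

4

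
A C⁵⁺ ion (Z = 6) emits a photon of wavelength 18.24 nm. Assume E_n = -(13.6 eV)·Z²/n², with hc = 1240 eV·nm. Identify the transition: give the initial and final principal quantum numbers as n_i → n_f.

The photon energy is ΔE = hc/λ = 1240 / 18.24 = 67.98 eV.
With Z = 6, ΔE = 489.6 × (1/n_f² − 1/n_i²), so 1/n_f² − 1/n_i² = 0.1389.
Trying n_f = 2 gives 1/n_i² = 0.1111, i.e. n_i ≈ 3; this pair matches.

n_i = 3, n_f = 2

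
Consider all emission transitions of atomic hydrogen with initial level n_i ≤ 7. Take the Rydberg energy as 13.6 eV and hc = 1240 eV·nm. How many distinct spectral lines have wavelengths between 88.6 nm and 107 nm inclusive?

Enumerate all n_i → n_f pairs with 1 ≤ n_f < n_i ≤ 7 and compute λ = 1240 / [13.6·1·(1/n_f² − 1/n_i²)].
Lines falling in [88.6, 107] nm: 7→1 (93.08 nm), 6→1 (93.78 nm), 5→1 (94.98 nm), 4→1 (97.25 nm), 3→1 (102.6 nm).

5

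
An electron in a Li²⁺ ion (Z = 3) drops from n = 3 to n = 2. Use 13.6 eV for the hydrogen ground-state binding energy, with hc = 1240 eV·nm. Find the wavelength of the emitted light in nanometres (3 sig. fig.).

For Z = 3 the level energies scale as Z², so the effective Rydberg energy is 13.6 × 9 = 122.4 eV.
ΔE = 122.4 × (1/2² − 1/3²) = 122.4 × 0.1389 = 17.00 eV.
λ = hc/ΔE = 1240 / 17.00 = 72.9 nm.

72.9 nm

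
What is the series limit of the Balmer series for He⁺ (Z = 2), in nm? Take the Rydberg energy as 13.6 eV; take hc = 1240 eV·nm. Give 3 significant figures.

91.2 nm

The Balmer series has lower level n_f = 2; the series limit corresponds to n_i → ∞.
ΔE_max = 13.6 × 4 / 2² = 13.60 eV.
λ_min = 1240 / 13.60 = 91.2 nm.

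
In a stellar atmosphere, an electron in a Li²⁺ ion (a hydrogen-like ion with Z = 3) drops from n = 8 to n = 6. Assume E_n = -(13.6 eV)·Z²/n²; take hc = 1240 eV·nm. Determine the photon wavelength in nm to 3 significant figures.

834 nm

For Z = 3 the level energies scale as Z², so the effective Rydberg energy is 13.6 × 9 = 122.4 eV.
ΔE = 122.4 × (1/6² − 1/8²) = 122.4 × 0.01215 = 1.488 eV.
λ = hc/ΔE = 1240 / 1.488 = 834 nm.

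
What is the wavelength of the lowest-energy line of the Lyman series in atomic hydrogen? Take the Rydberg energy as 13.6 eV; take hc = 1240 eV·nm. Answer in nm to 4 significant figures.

The Lyman series terminates on n_f = 1; the first line has n_i = 1+1 = 2.
ΔE = 13.60 × (1/1² − 1/2²) = 10.20 eV.
λ = 1240 / 10.20 = 121.6 nm.

121.6 nm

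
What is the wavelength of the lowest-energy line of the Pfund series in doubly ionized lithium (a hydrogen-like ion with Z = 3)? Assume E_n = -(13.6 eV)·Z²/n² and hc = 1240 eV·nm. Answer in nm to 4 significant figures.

The Pfund series terminates on n_f = 5; the first line has n_i = 5+1 = 6.
ΔE = 122.4 × (1/5² − 1/6²) = 1.496 eV.
λ = 1240 / 1.496 = 828.9 nm.

828.9 nm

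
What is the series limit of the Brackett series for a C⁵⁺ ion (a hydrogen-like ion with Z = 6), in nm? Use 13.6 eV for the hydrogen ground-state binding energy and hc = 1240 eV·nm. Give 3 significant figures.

40.5 nm

The Brackett series has lower level n_f = 4; the series limit corresponds to n_i → ∞.
ΔE_max = 13.6 × 36 / 4² = 30.60 eV.
λ_min = 1240 / 30.60 = 40.5 nm.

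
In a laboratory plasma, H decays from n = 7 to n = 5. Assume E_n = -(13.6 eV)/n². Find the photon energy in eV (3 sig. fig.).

E_7 = −13.60/49 = −0.2776 eV and E_5 = −13.60/25 = −0.5440 eV.
The photon energy is |E_7 − E_5| = 0.266 eV.

0.266 eV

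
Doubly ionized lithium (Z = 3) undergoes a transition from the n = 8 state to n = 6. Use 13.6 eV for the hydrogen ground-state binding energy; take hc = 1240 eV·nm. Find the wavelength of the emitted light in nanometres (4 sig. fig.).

For Z = 3 the level energies scale as Z², so the effective Rydberg energy is 13.6 × 9 = 122.4 eV.
ΔE = 122.4 × (1/6² − 1/8²) = 122.4 × 0.01215 = 1.488 eV.
λ = hc/ΔE = 1240 / 1.488 = 833.6 nm.

833.6 nm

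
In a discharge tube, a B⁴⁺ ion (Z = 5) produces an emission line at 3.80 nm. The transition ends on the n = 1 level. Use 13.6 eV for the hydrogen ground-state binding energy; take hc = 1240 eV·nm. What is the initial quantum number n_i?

n_i = 5

The photon energy is ΔE = hc/λ = 1240 / 3.80 = 326.3 eV.
With Z = 5, ΔE = 340.0 × (1/n_f² − 1/n_i²), so 1/n_f² − 1/n_i² = 0.9598.
With n_f = 1: 1/n_i² = 1/1 − 0.9598 = 0.04025, so n_i ≈ 4.98.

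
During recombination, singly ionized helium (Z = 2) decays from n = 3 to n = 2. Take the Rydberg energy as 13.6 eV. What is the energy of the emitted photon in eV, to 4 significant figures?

The Bohr energies scale as Z², so for Z = 2: E_n = −54.40/n² eV.
E_3 = −54.40/9 = −6.044 eV and E_2 = −54.40/4 = −13.60 eV.
The photon energy is |E_3 − E_2| = 7.556 eV.

7.556 eV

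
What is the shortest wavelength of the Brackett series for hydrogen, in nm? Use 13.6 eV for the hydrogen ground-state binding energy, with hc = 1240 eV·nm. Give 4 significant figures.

The Brackett series has lower level n_f = 4; the series limit corresponds to n_i → ∞.
ΔE_max = 13.6 × 1 / 4² = 0.8500 eV.
λ_min = 1240 / 0.8500 = 1459 nm.

1459 nm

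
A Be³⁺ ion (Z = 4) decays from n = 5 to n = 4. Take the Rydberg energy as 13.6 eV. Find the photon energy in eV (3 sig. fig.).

4.90 eV

The Bohr energies scale as Z², so for Z = 4: E_n = −217.6/n² eV.
E_5 = −217.6/25 = −8.704 eV and E_4 = −217.6/16 = −13.60 eV.
The photon energy is |E_5 − E_4| = 4.90 eV.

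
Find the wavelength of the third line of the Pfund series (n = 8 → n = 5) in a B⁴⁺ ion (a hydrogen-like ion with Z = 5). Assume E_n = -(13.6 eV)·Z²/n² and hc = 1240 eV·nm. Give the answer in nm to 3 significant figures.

The Pfund series terminates on n_f = 5; the third line has n_i = 5+3 = 8.
ΔE = 340.0 × (1/5² − 1/8²) = 8.288 eV.
λ = 1240 / 8.288 = 150 nm.

150 nm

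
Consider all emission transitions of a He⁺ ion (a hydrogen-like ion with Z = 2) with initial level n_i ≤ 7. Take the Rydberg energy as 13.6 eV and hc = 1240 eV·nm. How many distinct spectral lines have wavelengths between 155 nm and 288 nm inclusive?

3

Enumerate all n_i → n_f pairs with 1 ≤ n_f < n_i ≤ 7 and compute λ = 1240 / [13.6·4·(1/n_f² − 1/n_i²)].
Lines falling in [155, 288] nm: 3→2 (164.1 nm), 7→3 (251.3 nm), 6→3 (273.5 nm).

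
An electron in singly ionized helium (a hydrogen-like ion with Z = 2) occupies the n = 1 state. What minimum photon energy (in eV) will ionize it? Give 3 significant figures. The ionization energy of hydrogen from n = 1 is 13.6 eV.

E_n = −13.6 Z²/n² = −54.40/n² eV for Z = 2.
E_1 = −54.40/1 = −54.4 eV, so ionization (to E = 0) requires 54.4 eV.

54.4 eV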